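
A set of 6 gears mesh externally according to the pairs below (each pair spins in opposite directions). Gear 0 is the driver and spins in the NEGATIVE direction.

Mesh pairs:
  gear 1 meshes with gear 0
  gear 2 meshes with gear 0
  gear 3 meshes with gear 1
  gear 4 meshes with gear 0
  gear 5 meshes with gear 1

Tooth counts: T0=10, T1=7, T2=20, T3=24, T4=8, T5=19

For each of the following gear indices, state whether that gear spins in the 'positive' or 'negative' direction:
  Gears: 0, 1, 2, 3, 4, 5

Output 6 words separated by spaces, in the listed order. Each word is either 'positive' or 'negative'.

Gear 0 (driver): negative (depth 0)
  gear 1: meshes with gear 0 -> depth 1 -> positive (opposite of gear 0)
  gear 2: meshes with gear 0 -> depth 1 -> positive (opposite of gear 0)
  gear 3: meshes with gear 1 -> depth 2 -> negative (opposite of gear 1)
  gear 4: meshes with gear 0 -> depth 1 -> positive (opposite of gear 0)
  gear 5: meshes with gear 1 -> depth 2 -> negative (opposite of gear 1)
Queried indices 0, 1, 2, 3, 4, 5 -> negative, positive, positive, negative, positive, negative

Answer: negative positive positive negative positive negative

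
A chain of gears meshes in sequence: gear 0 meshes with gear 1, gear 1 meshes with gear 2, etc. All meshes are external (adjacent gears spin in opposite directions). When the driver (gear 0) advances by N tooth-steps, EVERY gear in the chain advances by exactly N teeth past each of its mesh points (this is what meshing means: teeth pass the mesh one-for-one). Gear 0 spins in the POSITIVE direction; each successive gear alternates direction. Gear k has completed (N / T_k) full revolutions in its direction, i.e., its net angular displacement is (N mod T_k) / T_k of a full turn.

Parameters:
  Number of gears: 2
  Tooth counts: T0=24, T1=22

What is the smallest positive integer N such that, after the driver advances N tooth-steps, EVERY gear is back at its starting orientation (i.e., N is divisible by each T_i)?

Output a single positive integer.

Answer: 264

Derivation:
Gear k returns to start when N is a multiple of T_k.
All gears at start simultaneously when N is a common multiple of [24, 22]; the smallest such N is lcm(24, 22).
Start: lcm = T0 = 24
Fold in T1=22: gcd(24, 22) = 2; lcm(24, 22) = 24 * 22 / 2 = 528 / 2 = 264
Full cycle length = 264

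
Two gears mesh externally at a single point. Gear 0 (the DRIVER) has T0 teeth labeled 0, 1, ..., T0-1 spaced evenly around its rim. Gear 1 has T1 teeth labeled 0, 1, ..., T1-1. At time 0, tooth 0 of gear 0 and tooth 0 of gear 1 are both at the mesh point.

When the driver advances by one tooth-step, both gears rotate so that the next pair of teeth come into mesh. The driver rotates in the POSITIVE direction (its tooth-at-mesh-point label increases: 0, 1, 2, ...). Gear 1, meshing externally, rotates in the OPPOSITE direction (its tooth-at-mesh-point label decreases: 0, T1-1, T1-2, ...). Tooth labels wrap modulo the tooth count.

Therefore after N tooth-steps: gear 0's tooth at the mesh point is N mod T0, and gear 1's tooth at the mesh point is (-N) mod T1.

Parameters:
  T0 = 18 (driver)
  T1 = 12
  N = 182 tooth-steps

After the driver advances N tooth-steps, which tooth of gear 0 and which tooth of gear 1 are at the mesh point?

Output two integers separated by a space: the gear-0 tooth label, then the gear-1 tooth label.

Gear 0 (driver, T0=18): tooth at mesh = N mod T0
  182 = 10 * 18 + 2, so 182 mod 18 = 2
  gear 0 tooth = 2
Gear 1 (driven, T1=12): tooth at mesh = (-N) mod T1
  182 = 15 * 12 + 2, so 182 mod 12 = 2
  (-182) mod 12 = (-2) mod 12 = 12 - 2 = 10
Mesh after 182 steps: gear-0 tooth 2 meets gear-1 tooth 10

Answer: 2 10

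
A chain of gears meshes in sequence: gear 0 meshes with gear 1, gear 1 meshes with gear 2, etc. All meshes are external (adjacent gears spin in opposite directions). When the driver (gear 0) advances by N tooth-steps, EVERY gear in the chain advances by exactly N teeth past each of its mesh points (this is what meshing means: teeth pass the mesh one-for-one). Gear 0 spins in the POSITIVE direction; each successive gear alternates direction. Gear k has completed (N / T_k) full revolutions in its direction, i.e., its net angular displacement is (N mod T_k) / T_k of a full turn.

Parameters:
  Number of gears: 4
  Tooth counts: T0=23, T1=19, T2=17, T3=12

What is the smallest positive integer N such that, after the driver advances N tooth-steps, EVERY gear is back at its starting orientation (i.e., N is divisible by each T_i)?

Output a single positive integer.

Answer: 89148

Derivation:
Gear k returns to start when N is a multiple of T_k.
All gears at start simultaneously when N is a common multiple of [23, 19, 17, 12]; the smallest such N is lcm(23, 19, 17, 12).
Start: lcm = T0 = 23
Fold in T1=19: gcd(23, 19) = 1; lcm(23, 19) = 23 * 19 / 1 = 437 / 1 = 437
Fold in T2=17: gcd(437, 17) = 1; lcm(437, 17) = 437 * 17 / 1 = 7429 / 1 = 7429
Fold in T3=12: gcd(7429, 12) = 1; lcm(7429, 12) = 7429 * 12 / 1 = 89148 / 1 = 89148
Full cycle length = 89148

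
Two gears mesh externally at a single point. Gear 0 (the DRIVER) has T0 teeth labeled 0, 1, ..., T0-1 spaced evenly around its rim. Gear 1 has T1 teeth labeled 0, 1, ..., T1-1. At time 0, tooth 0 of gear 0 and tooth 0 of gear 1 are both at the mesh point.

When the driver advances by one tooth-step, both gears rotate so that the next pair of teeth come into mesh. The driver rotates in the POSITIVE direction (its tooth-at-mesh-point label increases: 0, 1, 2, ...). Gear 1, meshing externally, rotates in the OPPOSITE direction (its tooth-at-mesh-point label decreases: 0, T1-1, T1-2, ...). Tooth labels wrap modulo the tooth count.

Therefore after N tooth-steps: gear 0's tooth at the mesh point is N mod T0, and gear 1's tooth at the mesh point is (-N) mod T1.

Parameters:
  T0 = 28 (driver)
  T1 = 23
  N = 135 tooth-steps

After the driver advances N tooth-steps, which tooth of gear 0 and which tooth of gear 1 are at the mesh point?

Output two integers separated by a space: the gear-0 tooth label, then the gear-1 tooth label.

Gear 0 (driver, T0=28): tooth at mesh = N mod T0
  135 = 4 * 28 + 23, so 135 mod 28 = 23
  gear 0 tooth = 23
Gear 1 (driven, T1=23): tooth at mesh = (-N) mod T1
  135 = 5 * 23 + 20, so 135 mod 23 = 20
  (-135) mod 23 = (-20) mod 23 = 23 - 20 = 3
Mesh after 135 steps: gear-0 tooth 23 meets gear-1 tooth 3

Answer: 23 3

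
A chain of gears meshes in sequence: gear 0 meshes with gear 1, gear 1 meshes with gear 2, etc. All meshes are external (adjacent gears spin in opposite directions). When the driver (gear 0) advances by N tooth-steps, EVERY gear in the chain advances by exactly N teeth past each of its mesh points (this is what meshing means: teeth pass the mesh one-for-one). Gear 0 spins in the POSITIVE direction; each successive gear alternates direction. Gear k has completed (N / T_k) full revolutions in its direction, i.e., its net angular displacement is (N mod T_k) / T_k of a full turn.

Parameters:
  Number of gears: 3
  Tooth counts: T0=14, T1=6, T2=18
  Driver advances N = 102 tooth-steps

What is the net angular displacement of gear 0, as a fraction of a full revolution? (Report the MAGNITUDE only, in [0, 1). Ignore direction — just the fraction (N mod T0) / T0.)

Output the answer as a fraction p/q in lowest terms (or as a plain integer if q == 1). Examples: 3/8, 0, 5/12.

Answer: 2/7

Derivation:
Chain of 3 gears, tooth counts: [14, 6, 18]
  gear 0: T0=14, direction=positive, advance = 102 mod 14 = 4 teeth = 4/14 turn
  gear 1: T1=6, direction=negative, advance = 102 mod 6 = 0 teeth = 0/6 turn
  gear 2: T2=18, direction=positive, advance = 102 mod 18 = 12 teeth = 12/18 turn
Gear 0: 102 mod 14 = 4
Fraction = 4 / 14 = 2/7 (gcd(4,14)=2) = 2/7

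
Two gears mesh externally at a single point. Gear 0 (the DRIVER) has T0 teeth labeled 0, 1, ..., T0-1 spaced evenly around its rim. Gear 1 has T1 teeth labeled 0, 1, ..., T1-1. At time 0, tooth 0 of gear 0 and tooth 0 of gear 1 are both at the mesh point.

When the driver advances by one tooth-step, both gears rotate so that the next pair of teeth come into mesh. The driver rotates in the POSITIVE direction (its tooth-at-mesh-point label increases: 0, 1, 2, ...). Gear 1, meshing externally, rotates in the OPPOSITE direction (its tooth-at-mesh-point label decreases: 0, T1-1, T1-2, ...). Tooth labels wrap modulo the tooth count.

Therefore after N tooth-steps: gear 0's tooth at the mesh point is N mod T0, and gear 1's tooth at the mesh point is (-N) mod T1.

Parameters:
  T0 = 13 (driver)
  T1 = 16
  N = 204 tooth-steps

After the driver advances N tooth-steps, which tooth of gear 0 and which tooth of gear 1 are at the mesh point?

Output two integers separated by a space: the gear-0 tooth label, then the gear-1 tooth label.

Answer: 9 4

Derivation:
Gear 0 (driver, T0=13): tooth at mesh = N mod T0
  204 = 15 * 13 + 9, so 204 mod 13 = 9
  gear 0 tooth = 9
Gear 1 (driven, T1=16): tooth at mesh = (-N) mod T1
  204 = 12 * 16 + 12, so 204 mod 16 = 12
  (-204) mod 16 = (-12) mod 16 = 16 - 12 = 4
Mesh after 204 steps: gear-0 tooth 9 meets gear-1 tooth 4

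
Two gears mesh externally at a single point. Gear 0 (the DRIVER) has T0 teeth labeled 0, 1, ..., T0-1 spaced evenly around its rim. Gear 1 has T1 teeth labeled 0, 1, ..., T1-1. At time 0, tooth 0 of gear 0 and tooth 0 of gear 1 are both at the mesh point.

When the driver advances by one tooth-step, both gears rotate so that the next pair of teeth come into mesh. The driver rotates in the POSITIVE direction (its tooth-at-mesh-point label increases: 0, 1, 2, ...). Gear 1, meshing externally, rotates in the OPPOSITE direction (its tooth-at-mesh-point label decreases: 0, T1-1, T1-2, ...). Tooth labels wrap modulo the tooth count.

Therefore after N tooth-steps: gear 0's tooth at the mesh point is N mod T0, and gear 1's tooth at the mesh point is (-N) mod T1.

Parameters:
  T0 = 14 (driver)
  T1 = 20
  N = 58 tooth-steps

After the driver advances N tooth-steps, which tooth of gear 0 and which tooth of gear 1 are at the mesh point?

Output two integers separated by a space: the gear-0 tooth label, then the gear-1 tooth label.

Gear 0 (driver, T0=14): tooth at mesh = N mod T0
  58 = 4 * 14 + 2, so 58 mod 14 = 2
  gear 0 tooth = 2
Gear 1 (driven, T1=20): tooth at mesh = (-N) mod T1
  58 = 2 * 20 + 18, so 58 mod 20 = 18
  (-58) mod 20 = (-18) mod 20 = 20 - 18 = 2
Mesh after 58 steps: gear-0 tooth 2 meets gear-1 tooth 2

Answer: 2 2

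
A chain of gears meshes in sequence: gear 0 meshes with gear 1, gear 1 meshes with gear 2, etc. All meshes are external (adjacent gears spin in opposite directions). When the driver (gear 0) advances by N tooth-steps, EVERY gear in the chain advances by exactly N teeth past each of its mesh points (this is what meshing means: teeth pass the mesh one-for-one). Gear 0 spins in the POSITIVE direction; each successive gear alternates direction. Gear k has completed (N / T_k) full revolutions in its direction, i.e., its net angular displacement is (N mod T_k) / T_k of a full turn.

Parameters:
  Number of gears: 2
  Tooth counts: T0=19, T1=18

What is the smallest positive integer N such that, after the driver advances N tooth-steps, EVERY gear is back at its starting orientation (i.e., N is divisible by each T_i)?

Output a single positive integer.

Gear k returns to start when N is a multiple of T_k.
All gears at start simultaneously when N is a common multiple of [19, 18]; the smallest such N is lcm(19, 18).
Start: lcm = T0 = 19
Fold in T1=18: gcd(19, 18) = 1; lcm(19, 18) = 19 * 18 / 1 = 342 / 1 = 342
Full cycle length = 342

Answer: 342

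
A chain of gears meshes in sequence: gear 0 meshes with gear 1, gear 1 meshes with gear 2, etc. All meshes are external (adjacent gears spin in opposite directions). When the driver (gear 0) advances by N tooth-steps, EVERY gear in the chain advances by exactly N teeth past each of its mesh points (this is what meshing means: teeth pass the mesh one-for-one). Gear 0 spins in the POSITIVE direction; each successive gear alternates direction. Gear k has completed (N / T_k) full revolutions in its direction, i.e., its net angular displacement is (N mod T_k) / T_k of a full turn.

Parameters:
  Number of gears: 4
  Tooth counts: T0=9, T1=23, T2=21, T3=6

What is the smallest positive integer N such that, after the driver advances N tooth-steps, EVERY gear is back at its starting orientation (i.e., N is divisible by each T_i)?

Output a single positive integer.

Answer: 2898

Derivation:
Gear k returns to start when N is a multiple of T_k.
All gears at start simultaneously when N is a common multiple of [9, 23, 21, 6]; the smallest such N is lcm(9, 23, 21, 6).
Start: lcm = T0 = 9
Fold in T1=23: gcd(9, 23) = 1; lcm(9, 23) = 9 * 23 / 1 = 207 / 1 = 207
Fold in T2=21: gcd(207, 21) = 3; lcm(207, 21) = 207 * 21 / 3 = 4347 / 3 = 1449
Fold in T3=6: gcd(1449, 6) = 3; lcm(1449, 6) = 1449 * 6 / 3 = 8694 / 3 = 2898
Full cycle length = 2898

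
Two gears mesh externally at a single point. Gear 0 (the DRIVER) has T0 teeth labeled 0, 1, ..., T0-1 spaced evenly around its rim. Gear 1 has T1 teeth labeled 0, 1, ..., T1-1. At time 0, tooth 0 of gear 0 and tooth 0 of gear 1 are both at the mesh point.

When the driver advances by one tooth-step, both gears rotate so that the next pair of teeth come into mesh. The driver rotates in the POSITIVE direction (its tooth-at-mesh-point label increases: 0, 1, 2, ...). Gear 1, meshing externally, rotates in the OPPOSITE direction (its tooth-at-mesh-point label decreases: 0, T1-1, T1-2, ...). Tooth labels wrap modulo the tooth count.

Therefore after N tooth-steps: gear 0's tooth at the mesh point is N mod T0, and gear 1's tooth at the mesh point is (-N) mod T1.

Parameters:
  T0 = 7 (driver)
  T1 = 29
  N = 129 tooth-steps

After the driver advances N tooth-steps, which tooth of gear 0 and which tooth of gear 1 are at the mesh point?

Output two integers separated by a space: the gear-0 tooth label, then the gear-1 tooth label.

Gear 0 (driver, T0=7): tooth at mesh = N mod T0
  129 = 18 * 7 + 3, so 129 mod 7 = 3
  gear 0 tooth = 3
Gear 1 (driven, T1=29): tooth at mesh = (-N) mod T1
  129 = 4 * 29 + 13, so 129 mod 29 = 13
  (-129) mod 29 = (-13) mod 29 = 29 - 13 = 16
Mesh after 129 steps: gear-0 tooth 3 meets gear-1 tooth 16

Answer: 3 16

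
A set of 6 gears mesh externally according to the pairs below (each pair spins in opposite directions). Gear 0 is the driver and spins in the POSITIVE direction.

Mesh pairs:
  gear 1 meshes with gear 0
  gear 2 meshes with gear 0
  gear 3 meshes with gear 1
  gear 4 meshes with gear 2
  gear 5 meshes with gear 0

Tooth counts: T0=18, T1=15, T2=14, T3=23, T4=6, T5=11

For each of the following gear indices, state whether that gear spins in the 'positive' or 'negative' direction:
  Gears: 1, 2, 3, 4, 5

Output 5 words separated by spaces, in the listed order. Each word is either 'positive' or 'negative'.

Gear 0 (driver): positive (depth 0)
  gear 1: meshes with gear 0 -> depth 1 -> negative (opposite of gear 0)
  gear 2: meshes with gear 0 -> depth 1 -> negative (opposite of gear 0)
  gear 3: meshes with gear 1 -> depth 2 -> positive (opposite of gear 1)
  gear 4: meshes with gear 2 -> depth 2 -> positive (opposite of gear 2)
  gear 5: meshes with gear 0 -> depth 1 -> negative (opposite of gear 0)
Queried indices 1, 2, 3, 4, 5 -> negative, negative, positive, positive, negative

Answer: negative negative positive positive negative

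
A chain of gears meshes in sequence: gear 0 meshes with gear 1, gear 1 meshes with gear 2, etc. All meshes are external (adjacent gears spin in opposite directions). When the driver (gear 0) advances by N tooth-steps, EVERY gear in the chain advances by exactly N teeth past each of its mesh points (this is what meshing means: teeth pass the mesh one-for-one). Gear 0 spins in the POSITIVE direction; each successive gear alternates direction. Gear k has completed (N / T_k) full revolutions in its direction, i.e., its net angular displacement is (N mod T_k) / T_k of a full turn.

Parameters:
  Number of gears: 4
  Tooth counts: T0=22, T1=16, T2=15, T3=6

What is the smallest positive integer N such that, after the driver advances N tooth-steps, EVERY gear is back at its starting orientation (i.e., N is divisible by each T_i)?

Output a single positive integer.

Answer: 2640

Derivation:
Gear k returns to start when N is a multiple of T_k.
All gears at start simultaneously when N is a common multiple of [22, 16, 15, 6]; the smallest such N is lcm(22, 16, 15, 6).
Start: lcm = T0 = 22
Fold in T1=16: gcd(22, 16) = 2; lcm(22, 16) = 22 * 16 / 2 = 352 / 2 = 176
Fold in T2=15: gcd(176, 15) = 1; lcm(176, 15) = 176 * 15 / 1 = 2640 / 1 = 2640
Fold in T3=6: gcd(2640, 6) = 6; lcm(2640, 6) = 2640 * 6 / 6 = 15840 / 6 = 2640
Full cycle length = 2640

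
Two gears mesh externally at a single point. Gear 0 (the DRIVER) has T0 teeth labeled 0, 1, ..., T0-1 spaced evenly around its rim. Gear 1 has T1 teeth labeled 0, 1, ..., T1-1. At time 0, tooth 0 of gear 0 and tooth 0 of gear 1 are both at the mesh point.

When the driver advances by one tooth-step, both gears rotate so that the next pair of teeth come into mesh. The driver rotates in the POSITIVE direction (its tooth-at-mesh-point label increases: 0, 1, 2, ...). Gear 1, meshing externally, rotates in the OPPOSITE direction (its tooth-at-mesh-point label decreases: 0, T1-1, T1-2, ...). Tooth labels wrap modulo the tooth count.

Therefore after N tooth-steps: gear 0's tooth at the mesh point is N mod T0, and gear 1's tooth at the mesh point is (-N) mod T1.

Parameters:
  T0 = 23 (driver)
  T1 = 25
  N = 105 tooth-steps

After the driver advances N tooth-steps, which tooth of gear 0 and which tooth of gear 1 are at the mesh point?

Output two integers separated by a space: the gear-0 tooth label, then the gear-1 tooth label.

Answer: 13 20

Derivation:
Gear 0 (driver, T0=23): tooth at mesh = N mod T0
  105 = 4 * 23 + 13, so 105 mod 23 = 13
  gear 0 tooth = 13
Gear 1 (driven, T1=25): tooth at mesh = (-N) mod T1
  105 = 4 * 25 + 5, so 105 mod 25 = 5
  (-105) mod 25 = (-5) mod 25 = 25 - 5 = 20
Mesh after 105 steps: gear-0 tooth 13 meets gear-1 tooth 20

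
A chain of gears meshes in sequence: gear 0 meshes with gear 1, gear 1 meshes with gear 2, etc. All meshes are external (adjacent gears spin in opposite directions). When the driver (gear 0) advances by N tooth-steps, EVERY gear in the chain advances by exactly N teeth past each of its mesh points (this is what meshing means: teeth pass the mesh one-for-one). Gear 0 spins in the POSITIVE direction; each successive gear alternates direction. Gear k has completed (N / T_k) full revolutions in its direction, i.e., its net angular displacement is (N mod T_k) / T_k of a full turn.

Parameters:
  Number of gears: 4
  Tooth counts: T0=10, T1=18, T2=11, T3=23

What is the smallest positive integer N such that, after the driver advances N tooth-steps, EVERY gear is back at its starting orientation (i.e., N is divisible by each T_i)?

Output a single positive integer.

Gear k returns to start when N is a multiple of T_k.
All gears at start simultaneously when N is a common multiple of [10, 18, 11, 23]; the smallest such N is lcm(10, 18, 11, 23).
Start: lcm = T0 = 10
Fold in T1=18: gcd(10, 18) = 2; lcm(10, 18) = 10 * 18 / 2 = 180 / 2 = 90
Fold in T2=11: gcd(90, 11) = 1; lcm(90, 11) = 90 * 11 / 1 = 990 / 1 = 990
Fold in T3=23: gcd(990, 23) = 1; lcm(990, 23) = 990 * 23 / 1 = 22770 / 1 = 22770
Full cycle length = 22770

Answer: 22770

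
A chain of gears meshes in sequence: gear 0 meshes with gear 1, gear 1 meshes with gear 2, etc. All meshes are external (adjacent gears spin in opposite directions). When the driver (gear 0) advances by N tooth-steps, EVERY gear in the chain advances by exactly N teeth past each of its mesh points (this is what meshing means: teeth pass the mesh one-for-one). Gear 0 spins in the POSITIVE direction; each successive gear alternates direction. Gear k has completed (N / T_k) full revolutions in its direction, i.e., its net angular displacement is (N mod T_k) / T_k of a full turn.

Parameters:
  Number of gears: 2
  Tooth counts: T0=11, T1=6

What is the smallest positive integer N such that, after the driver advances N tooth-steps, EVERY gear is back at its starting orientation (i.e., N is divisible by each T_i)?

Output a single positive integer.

Gear k returns to start when N is a multiple of T_k.
All gears at start simultaneously when N is a common multiple of [11, 6]; the smallest such N is lcm(11, 6).
Start: lcm = T0 = 11
Fold in T1=6: gcd(11, 6) = 1; lcm(11, 6) = 11 * 6 / 1 = 66 / 1 = 66
Full cycle length = 66

Answer: 66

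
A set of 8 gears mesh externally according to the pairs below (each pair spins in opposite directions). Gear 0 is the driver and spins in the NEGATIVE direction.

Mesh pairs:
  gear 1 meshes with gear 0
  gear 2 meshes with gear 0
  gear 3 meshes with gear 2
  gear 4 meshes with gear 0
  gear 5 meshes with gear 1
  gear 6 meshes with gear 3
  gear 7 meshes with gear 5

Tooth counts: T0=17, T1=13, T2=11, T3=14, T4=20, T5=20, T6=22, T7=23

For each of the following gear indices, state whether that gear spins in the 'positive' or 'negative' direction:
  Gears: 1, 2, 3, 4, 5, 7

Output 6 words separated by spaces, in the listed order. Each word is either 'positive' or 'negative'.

Gear 0 (driver): negative (depth 0)
  gear 1: meshes with gear 0 -> depth 1 -> positive (opposite of gear 0)
  gear 2: meshes with gear 0 -> depth 1 -> positive (opposite of gear 0)
  gear 3: meshes with gear 2 -> depth 2 -> negative (opposite of gear 2)
  gear 4: meshes with gear 0 -> depth 1 -> positive (opposite of gear 0)
  gear 5: meshes with gear 1 -> depth 2 -> negative (opposite of gear 1)
  gear 6: meshes with gear 3 -> depth 3 -> positive (opposite of gear 3)
  gear 7: meshes with gear 5 -> depth 3 -> positive (opposite of gear 5)
Queried indices 1, 2, 3, 4, 5, 7 -> positive, positive, negative, positive, negative, positive

Answer: positive positive negative positive negative positive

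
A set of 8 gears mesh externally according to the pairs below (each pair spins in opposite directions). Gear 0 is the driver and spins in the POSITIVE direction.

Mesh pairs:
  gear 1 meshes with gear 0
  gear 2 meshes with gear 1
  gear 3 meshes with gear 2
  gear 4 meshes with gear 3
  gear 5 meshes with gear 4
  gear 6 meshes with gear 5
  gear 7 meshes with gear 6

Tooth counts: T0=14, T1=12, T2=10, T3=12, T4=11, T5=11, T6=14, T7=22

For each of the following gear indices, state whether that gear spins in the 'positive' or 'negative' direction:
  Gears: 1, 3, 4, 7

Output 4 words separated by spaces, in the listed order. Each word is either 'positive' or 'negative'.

Answer: negative negative positive negative

Derivation:
Gear 0 (driver): positive (depth 0)
  gear 1: meshes with gear 0 -> depth 1 -> negative (opposite of gear 0)
  gear 2: meshes with gear 1 -> depth 2 -> positive (opposite of gear 1)
  gear 3: meshes with gear 2 -> depth 3 -> negative (opposite of gear 2)
  gear 4: meshes with gear 3 -> depth 4 -> positive (opposite of gear 3)
  gear 5: meshes with gear 4 -> depth 5 -> negative (opposite of gear 4)
  gear 6: meshes with gear 5 -> depth 6 -> positive (opposite of gear 5)
  gear 7: meshes with gear 6 -> depth 7 -> negative (opposite of gear 6)
Queried indices 1, 3, 4, 7 -> negative, negative, positive, negative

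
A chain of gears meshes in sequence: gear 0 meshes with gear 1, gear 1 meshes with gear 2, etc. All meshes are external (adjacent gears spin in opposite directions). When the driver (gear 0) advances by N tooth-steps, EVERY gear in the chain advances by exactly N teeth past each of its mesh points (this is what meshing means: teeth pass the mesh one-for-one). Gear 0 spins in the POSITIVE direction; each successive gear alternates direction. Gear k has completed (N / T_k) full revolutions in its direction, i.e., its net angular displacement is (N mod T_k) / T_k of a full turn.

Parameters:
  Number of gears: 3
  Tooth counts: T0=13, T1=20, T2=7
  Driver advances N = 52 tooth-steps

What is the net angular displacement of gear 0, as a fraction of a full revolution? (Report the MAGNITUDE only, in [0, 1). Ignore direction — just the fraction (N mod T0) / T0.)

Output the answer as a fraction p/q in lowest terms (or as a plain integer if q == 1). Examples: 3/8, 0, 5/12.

Chain of 3 gears, tooth counts: [13, 20, 7]
  gear 0: T0=13, direction=positive, advance = 52 mod 13 = 0 teeth = 0/13 turn
  gear 1: T1=20, direction=negative, advance = 52 mod 20 = 12 teeth = 12/20 turn
  gear 2: T2=7, direction=positive, advance = 52 mod 7 = 3 teeth = 3/7 turn
Gear 0: 52 mod 13 = 0
Fraction = 0 / 13 = 0/1 (gcd(0,13)=13) = 0

Answer: 0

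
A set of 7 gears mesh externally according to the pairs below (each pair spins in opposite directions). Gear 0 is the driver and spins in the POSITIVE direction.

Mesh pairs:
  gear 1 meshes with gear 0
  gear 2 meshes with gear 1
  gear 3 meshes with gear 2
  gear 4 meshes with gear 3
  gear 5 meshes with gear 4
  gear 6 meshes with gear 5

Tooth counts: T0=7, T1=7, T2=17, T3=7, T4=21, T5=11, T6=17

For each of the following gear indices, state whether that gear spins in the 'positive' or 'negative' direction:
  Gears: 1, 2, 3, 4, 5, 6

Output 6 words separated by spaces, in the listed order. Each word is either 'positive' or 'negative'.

Gear 0 (driver): positive (depth 0)
  gear 1: meshes with gear 0 -> depth 1 -> negative (opposite of gear 0)
  gear 2: meshes with gear 1 -> depth 2 -> positive (opposite of gear 1)
  gear 3: meshes with gear 2 -> depth 3 -> negative (opposite of gear 2)
  gear 4: meshes with gear 3 -> depth 4 -> positive (opposite of gear 3)
  gear 5: meshes with gear 4 -> depth 5 -> negative (opposite of gear 4)
  gear 6: meshes with gear 5 -> depth 6 -> positive (opposite of gear 5)
Queried indices 1, 2, 3, 4, 5, 6 -> negative, positive, negative, positive, negative, positive

Answer: negative positive negative positive negative positive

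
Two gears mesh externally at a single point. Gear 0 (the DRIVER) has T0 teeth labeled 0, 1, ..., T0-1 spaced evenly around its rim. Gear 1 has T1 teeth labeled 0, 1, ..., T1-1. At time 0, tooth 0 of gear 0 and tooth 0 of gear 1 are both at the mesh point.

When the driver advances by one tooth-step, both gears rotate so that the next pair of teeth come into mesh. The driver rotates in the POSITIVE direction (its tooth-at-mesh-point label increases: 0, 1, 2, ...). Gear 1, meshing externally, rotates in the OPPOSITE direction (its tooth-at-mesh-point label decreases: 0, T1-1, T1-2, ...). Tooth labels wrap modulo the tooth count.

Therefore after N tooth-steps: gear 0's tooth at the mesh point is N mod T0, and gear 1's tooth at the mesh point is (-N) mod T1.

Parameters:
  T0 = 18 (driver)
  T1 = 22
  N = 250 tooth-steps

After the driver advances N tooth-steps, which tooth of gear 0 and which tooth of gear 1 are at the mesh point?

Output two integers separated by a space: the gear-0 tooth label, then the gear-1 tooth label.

Answer: 16 14

Derivation:
Gear 0 (driver, T0=18): tooth at mesh = N mod T0
  250 = 13 * 18 + 16, so 250 mod 18 = 16
  gear 0 tooth = 16
Gear 1 (driven, T1=22): tooth at mesh = (-N) mod T1
  250 = 11 * 22 + 8, so 250 mod 22 = 8
  (-250) mod 22 = (-8) mod 22 = 22 - 8 = 14
Mesh after 250 steps: gear-0 tooth 16 meets gear-1 tooth 14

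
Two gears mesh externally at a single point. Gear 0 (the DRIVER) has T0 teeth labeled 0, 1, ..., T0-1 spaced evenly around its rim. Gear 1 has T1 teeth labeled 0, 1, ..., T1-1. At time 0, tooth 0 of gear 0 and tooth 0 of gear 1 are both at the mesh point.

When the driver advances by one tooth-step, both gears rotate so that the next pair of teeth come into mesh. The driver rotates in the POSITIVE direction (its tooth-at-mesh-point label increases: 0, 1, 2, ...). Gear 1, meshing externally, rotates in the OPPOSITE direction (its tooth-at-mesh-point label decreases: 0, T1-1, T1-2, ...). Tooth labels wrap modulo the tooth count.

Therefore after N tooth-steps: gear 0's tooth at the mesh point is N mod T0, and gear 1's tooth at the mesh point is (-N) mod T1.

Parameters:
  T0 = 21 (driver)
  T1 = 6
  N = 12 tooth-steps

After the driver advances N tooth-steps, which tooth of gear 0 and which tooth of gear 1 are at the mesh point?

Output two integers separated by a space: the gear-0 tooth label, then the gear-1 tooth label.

Answer: 12 0

Derivation:
Gear 0 (driver, T0=21): tooth at mesh = N mod T0
  12 = 0 * 21 + 12, so 12 mod 21 = 12
  gear 0 tooth = 12
Gear 1 (driven, T1=6): tooth at mesh = (-N) mod T1
  12 = 2 * 6 + 0, so 12 mod 6 = 0
  (-12) mod 6 = 0
Mesh after 12 steps: gear-0 tooth 12 meets gear-1 tooth 0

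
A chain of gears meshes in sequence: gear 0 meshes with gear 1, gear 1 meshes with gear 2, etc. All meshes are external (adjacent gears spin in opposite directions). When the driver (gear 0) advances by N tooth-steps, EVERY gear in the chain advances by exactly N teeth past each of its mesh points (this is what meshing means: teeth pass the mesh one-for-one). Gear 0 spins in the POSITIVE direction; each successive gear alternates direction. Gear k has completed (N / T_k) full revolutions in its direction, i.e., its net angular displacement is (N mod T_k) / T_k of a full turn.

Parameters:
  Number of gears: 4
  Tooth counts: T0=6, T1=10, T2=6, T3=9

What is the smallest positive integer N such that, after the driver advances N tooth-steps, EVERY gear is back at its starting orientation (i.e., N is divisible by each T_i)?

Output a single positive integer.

Answer: 90

Derivation:
Gear k returns to start when N is a multiple of T_k.
All gears at start simultaneously when N is a common multiple of [6, 10, 6, 9]; the smallest such N is lcm(6, 10, 6, 9).
Start: lcm = T0 = 6
Fold in T1=10: gcd(6, 10) = 2; lcm(6, 10) = 6 * 10 / 2 = 60 / 2 = 30
Fold in T2=6: gcd(30, 6) = 6; lcm(30, 6) = 30 * 6 / 6 = 180 / 6 = 30
Fold in T3=9: gcd(30, 9) = 3; lcm(30, 9) = 30 * 9 / 3 = 270 / 3 = 90
Full cycle length = 90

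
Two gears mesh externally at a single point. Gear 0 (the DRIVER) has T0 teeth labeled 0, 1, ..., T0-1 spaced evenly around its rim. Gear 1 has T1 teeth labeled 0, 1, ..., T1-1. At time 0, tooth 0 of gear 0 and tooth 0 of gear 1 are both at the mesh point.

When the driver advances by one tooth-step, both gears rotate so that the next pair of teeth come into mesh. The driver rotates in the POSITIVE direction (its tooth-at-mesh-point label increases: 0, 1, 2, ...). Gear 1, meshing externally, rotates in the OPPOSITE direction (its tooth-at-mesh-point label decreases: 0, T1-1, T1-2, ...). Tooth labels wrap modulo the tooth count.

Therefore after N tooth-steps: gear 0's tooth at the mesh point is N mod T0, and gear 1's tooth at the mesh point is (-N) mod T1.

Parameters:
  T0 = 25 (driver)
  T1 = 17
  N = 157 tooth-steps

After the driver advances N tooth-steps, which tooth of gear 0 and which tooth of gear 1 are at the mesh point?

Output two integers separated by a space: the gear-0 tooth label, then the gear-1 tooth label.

Answer: 7 13

Derivation:
Gear 0 (driver, T0=25): tooth at mesh = N mod T0
  157 = 6 * 25 + 7, so 157 mod 25 = 7
  gear 0 tooth = 7
Gear 1 (driven, T1=17): tooth at mesh = (-N) mod T1
  157 = 9 * 17 + 4, so 157 mod 17 = 4
  (-157) mod 17 = (-4) mod 17 = 17 - 4 = 13
Mesh after 157 steps: gear-0 tooth 7 meets gear-1 tooth 13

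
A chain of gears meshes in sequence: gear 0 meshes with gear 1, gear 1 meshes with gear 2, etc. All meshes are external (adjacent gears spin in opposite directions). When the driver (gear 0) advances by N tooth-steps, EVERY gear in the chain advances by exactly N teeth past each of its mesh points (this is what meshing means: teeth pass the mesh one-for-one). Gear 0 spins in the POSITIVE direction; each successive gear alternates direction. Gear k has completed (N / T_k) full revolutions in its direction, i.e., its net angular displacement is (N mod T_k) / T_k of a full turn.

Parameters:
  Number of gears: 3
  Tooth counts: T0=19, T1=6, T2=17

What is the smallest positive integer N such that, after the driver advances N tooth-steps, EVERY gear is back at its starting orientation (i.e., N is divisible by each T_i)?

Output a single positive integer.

Gear k returns to start when N is a multiple of T_k.
All gears at start simultaneously when N is a common multiple of [19, 6, 17]; the smallest such N is lcm(19, 6, 17).
Start: lcm = T0 = 19
Fold in T1=6: gcd(19, 6) = 1; lcm(19, 6) = 19 * 6 / 1 = 114 / 1 = 114
Fold in T2=17: gcd(114, 17) = 1; lcm(114, 17) = 114 * 17 / 1 = 1938 / 1 = 1938
Full cycle length = 1938

Answer: 1938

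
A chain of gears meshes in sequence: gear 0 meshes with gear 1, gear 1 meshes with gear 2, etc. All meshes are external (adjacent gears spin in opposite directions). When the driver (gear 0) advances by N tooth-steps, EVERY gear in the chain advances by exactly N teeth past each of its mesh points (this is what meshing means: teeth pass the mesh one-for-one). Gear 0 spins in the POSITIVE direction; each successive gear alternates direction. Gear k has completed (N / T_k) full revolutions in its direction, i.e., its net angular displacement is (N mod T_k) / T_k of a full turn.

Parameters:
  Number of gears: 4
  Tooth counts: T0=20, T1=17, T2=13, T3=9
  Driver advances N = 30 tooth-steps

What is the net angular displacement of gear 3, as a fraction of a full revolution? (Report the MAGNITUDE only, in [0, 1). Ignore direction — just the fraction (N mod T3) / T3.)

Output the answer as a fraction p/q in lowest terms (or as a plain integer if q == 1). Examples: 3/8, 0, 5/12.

Chain of 4 gears, tooth counts: [20, 17, 13, 9]
  gear 0: T0=20, direction=positive, advance = 30 mod 20 = 10 teeth = 10/20 turn
  gear 1: T1=17, direction=negative, advance = 30 mod 17 = 13 teeth = 13/17 turn
  gear 2: T2=13, direction=positive, advance = 30 mod 13 = 4 teeth = 4/13 turn
  gear 3: T3=9, direction=negative, advance = 30 mod 9 = 3 teeth = 3/9 turn
Gear 3: 30 mod 9 = 3
Fraction = 3 / 9 = 1/3 (gcd(3,9)=3) = 1/3

Answer: 1/3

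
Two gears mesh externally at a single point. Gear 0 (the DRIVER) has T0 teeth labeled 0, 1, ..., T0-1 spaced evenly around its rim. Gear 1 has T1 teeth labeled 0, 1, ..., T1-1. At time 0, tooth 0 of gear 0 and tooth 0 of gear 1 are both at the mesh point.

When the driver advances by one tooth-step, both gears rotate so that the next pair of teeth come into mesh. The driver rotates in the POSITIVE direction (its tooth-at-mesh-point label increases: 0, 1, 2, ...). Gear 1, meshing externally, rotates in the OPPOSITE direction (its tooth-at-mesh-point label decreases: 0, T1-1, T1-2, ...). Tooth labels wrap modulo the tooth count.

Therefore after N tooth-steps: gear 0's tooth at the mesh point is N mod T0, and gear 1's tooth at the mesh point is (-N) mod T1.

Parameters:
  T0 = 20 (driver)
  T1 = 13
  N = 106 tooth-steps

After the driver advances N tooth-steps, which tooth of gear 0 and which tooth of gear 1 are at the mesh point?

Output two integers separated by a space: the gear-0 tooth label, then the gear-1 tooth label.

Answer: 6 11

Derivation:
Gear 0 (driver, T0=20): tooth at mesh = N mod T0
  106 = 5 * 20 + 6, so 106 mod 20 = 6
  gear 0 tooth = 6
Gear 1 (driven, T1=13): tooth at mesh = (-N) mod T1
  106 = 8 * 13 + 2, so 106 mod 13 = 2
  (-106) mod 13 = (-2) mod 13 = 13 - 2 = 11
Mesh after 106 steps: gear-0 tooth 6 meets gear-1 tooth 11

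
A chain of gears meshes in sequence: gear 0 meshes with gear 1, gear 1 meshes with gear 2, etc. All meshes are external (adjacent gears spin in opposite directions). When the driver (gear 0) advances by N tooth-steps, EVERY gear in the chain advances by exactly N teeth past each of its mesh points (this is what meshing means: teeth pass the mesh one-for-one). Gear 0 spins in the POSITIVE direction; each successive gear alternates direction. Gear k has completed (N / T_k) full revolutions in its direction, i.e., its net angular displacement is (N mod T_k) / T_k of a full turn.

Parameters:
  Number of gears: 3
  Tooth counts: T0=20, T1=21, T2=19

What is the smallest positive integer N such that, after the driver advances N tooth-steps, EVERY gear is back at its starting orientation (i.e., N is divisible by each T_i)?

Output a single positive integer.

Answer: 7980

Derivation:
Gear k returns to start when N is a multiple of T_k.
All gears at start simultaneously when N is a common multiple of [20, 21, 19]; the smallest such N is lcm(20, 21, 19).
Start: lcm = T0 = 20
Fold in T1=21: gcd(20, 21) = 1; lcm(20, 21) = 20 * 21 / 1 = 420 / 1 = 420
Fold in T2=19: gcd(420, 19) = 1; lcm(420, 19) = 420 * 19 / 1 = 7980 / 1 = 7980
Full cycle length = 7980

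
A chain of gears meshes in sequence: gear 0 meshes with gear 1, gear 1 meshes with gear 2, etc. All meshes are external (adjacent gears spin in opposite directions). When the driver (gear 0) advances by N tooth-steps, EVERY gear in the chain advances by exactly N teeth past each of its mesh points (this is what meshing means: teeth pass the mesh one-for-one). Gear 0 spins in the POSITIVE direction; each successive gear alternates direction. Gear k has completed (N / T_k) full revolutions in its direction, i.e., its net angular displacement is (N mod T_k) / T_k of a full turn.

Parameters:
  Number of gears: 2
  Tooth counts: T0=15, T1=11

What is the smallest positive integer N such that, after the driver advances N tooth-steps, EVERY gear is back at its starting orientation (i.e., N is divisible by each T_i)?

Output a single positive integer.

Gear k returns to start when N is a multiple of T_k.
All gears at start simultaneously when N is a common multiple of [15, 11]; the smallest such N is lcm(15, 11).
Start: lcm = T0 = 15
Fold in T1=11: gcd(15, 11) = 1; lcm(15, 11) = 15 * 11 / 1 = 165 / 1 = 165
Full cycle length = 165

Answer: 165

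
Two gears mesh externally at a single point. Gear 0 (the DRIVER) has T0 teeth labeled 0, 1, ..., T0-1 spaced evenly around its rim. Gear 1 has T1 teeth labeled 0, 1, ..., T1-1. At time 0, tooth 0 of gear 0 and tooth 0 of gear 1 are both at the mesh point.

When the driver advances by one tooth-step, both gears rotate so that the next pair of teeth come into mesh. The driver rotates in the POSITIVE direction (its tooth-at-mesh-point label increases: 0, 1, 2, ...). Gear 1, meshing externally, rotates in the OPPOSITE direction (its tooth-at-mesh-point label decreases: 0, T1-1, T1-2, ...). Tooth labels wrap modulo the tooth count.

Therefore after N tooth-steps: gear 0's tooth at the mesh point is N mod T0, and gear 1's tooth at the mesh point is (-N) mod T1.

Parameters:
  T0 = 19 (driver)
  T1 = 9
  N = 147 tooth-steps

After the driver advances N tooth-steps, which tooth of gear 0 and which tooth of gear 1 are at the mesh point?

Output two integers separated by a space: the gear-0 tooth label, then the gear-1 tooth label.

Gear 0 (driver, T0=19): tooth at mesh = N mod T0
  147 = 7 * 19 + 14, so 147 mod 19 = 14
  gear 0 tooth = 14
Gear 1 (driven, T1=9): tooth at mesh = (-N) mod T1
  147 = 16 * 9 + 3, so 147 mod 9 = 3
  (-147) mod 9 = (-3) mod 9 = 9 - 3 = 6
Mesh after 147 steps: gear-0 tooth 14 meets gear-1 tooth 6

Answer: 14 6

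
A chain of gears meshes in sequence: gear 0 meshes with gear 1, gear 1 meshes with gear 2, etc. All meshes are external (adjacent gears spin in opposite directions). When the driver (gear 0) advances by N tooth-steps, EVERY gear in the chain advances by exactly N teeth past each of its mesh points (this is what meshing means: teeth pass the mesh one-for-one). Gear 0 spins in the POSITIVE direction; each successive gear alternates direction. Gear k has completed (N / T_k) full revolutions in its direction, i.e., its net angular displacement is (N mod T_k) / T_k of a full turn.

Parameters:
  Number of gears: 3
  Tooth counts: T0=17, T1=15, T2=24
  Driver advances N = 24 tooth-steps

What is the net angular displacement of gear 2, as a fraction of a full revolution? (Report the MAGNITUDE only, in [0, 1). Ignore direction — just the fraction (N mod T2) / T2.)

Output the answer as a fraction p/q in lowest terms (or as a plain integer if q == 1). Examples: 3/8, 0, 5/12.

Answer: 0

Derivation:
Chain of 3 gears, tooth counts: [17, 15, 24]
  gear 0: T0=17, direction=positive, advance = 24 mod 17 = 7 teeth = 7/17 turn
  gear 1: T1=15, direction=negative, advance = 24 mod 15 = 9 teeth = 9/15 turn
  gear 2: T2=24, direction=positive, advance = 24 mod 24 = 0 teeth = 0/24 turn
Gear 2: 24 mod 24 = 0
Fraction = 0 / 24 = 0/1 (gcd(0,24)=24) = 0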